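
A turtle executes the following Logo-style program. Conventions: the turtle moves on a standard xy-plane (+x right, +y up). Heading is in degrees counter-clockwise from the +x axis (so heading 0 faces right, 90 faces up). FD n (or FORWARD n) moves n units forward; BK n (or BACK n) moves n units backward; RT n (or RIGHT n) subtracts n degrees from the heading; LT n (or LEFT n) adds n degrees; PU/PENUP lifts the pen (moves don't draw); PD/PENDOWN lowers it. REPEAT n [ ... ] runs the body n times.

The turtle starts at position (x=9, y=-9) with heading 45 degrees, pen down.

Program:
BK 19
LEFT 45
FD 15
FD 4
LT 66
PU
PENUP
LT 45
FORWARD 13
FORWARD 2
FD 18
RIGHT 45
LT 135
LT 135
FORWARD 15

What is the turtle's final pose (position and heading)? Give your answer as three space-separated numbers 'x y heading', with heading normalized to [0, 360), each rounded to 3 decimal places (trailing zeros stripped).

Answer: -29.142 -1.558 66

Derivation:
Executing turtle program step by step:
Start: pos=(9,-9), heading=45, pen down
BK 19: (9,-9) -> (-4.435,-22.435) [heading=45, draw]
LT 45: heading 45 -> 90
FD 15: (-4.435,-22.435) -> (-4.435,-7.435) [heading=90, draw]
FD 4: (-4.435,-7.435) -> (-4.435,-3.435) [heading=90, draw]
LT 66: heading 90 -> 156
PU: pen up
PU: pen up
LT 45: heading 156 -> 201
FD 13: (-4.435,-3.435) -> (-16.572,-8.094) [heading=201, move]
FD 2: (-16.572,-8.094) -> (-18.439,-8.811) [heading=201, move]
FD 18: (-18.439,-8.811) -> (-35.243,-15.261) [heading=201, move]
RT 45: heading 201 -> 156
LT 135: heading 156 -> 291
LT 135: heading 291 -> 66
FD 15: (-35.243,-15.261) -> (-29.142,-1.558) [heading=66, move]
Final: pos=(-29.142,-1.558), heading=66, 3 segment(s) drawn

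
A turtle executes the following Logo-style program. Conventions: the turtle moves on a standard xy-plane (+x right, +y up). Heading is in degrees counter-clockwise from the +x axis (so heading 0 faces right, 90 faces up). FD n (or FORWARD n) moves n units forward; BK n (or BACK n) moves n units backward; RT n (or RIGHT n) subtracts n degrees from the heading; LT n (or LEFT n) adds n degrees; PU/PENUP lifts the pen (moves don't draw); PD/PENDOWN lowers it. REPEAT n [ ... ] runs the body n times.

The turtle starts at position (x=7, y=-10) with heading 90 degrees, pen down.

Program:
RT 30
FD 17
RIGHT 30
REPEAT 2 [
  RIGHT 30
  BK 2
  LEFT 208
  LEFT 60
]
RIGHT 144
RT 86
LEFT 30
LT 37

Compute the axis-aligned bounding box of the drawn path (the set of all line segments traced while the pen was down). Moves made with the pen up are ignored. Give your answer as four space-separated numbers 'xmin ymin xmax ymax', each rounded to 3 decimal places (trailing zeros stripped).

Answer: 7 -10 15.5 6.419

Derivation:
Executing turtle program step by step:
Start: pos=(7,-10), heading=90, pen down
RT 30: heading 90 -> 60
FD 17: (7,-10) -> (15.5,4.722) [heading=60, draw]
RT 30: heading 60 -> 30
REPEAT 2 [
  -- iteration 1/2 --
  RT 30: heading 30 -> 0
  BK 2: (15.5,4.722) -> (13.5,4.722) [heading=0, draw]
  LT 208: heading 0 -> 208
  LT 60: heading 208 -> 268
  -- iteration 2/2 --
  RT 30: heading 268 -> 238
  BK 2: (13.5,4.722) -> (14.56,6.419) [heading=238, draw]
  LT 208: heading 238 -> 86
  LT 60: heading 86 -> 146
]
RT 144: heading 146 -> 2
RT 86: heading 2 -> 276
LT 30: heading 276 -> 306
LT 37: heading 306 -> 343
Final: pos=(14.56,6.419), heading=343, 3 segment(s) drawn

Segment endpoints: x in {7, 13.5, 14.56, 15.5}, y in {-10, 4.722, 6.419}
xmin=7, ymin=-10, xmax=15.5, ymax=6.419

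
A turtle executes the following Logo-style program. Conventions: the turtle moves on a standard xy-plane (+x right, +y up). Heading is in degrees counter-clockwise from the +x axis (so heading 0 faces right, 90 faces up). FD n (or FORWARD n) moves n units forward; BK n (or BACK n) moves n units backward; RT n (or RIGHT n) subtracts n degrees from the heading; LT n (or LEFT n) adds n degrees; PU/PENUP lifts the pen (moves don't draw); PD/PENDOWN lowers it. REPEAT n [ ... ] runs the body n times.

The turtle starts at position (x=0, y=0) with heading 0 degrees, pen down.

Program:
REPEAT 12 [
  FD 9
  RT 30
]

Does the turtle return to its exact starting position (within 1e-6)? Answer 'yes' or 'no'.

Answer: yes

Derivation:
Executing turtle program step by step:
Start: pos=(0,0), heading=0, pen down
REPEAT 12 [
  -- iteration 1/12 --
  FD 9: (0,0) -> (9,0) [heading=0, draw]
  RT 30: heading 0 -> 330
  -- iteration 2/12 --
  FD 9: (9,0) -> (16.794,-4.5) [heading=330, draw]
  RT 30: heading 330 -> 300
  -- iteration 3/12 --
  FD 9: (16.794,-4.5) -> (21.294,-12.294) [heading=300, draw]
  RT 30: heading 300 -> 270
  -- iteration 4/12 --
  FD 9: (21.294,-12.294) -> (21.294,-21.294) [heading=270, draw]
  RT 30: heading 270 -> 240
  -- iteration 5/12 --
  FD 9: (21.294,-21.294) -> (16.794,-29.088) [heading=240, draw]
  RT 30: heading 240 -> 210
  -- iteration 6/12 --
  FD 9: (16.794,-29.088) -> (9,-33.588) [heading=210, draw]
  RT 30: heading 210 -> 180
  -- iteration 7/12 --
  FD 9: (9,-33.588) -> (0,-33.588) [heading=180, draw]
  RT 30: heading 180 -> 150
  -- iteration 8/12 --
  FD 9: (0,-33.588) -> (-7.794,-29.088) [heading=150, draw]
  RT 30: heading 150 -> 120
  -- iteration 9/12 --
  FD 9: (-7.794,-29.088) -> (-12.294,-21.294) [heading=120, draw]
  RT 30: heading 120 -> 90
  -- iteration 10/12 --
  FD 9: (-12.294,-21.294) -> (-12.294,-12.294) [heading=90, draw]
  RT 30: heading 90 -> 60
  -- iteration 11/12 --
  FD 9: (-12.294,-12.294) -> (-7.794,-4.5) [heading=60, draw]
  RT 30: heading 60 -> 30
  -- iteration 12/12 --
  FD 9: (-7.794,-4.5) -> (0,0) [heading=30, draw]
  RT 30: heading 30 -> 0
]
Final: pos=(0,0), heading=0, 12 segment(s) drawn

Start position: (0, 0)
Final position: (0, 0)
Distance = 0; < 1e-6 -> CLOSED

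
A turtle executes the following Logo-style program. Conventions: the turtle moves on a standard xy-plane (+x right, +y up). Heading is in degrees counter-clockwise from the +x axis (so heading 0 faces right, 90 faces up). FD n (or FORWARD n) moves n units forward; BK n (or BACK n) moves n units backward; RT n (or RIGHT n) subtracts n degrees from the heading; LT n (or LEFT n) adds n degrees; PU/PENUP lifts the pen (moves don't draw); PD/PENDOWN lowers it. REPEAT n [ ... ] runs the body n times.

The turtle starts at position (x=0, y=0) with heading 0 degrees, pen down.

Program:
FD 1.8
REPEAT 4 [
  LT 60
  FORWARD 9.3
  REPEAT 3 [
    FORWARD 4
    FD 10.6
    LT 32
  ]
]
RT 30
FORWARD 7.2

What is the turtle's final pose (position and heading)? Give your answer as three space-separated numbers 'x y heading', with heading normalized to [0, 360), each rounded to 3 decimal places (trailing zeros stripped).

Answer: -30.099 17.353 234

Derivation:
Executing turtle program step by step:
Start: pos=(0,0), heading=0, pen down
FD 1.8: (0,0) -> (1.8,0) [heading=0, draw]
REPEAT 4 [
  -- iteration 1/4 --
  LT 60: heading 0 -> 60
  FD 9.3: (1.8,0) -> (6.45,8.054) [heading=60, draw]
  REPEAT 3 [
    -- iteration 1/3 --
    FD 4: (6.45,8.054) -> (8.45,11.518) [heading=60, draw]
    FD 10.6: (8.45,11.518) -> (13.75,20.698) [heading=60, draw]
    LT 32: heading 60 -> 92
    -- iteration 2/3 --
    FD 4: (13.75,20.698) -> (13.61,24.696) [heading=92, draw]
    FD 10.6: (13.61,24.696) -> (13.24,35.289) [heading=92, draw]
    LT 32: heading 92 -> 124
    -- iteration 3/3 --
    FD 4: (13.24,35.289) -> (11.004,38.605) [heading=124, draw]
    FD 10.6: (11.004,38.605) -> (5.076,47.393) [heading=124, draw]
    LT 32: heading 124 -> 156
  ]
  -- iteration 2/4 --
  LT 60: heading 156 -> 216
  FD 9.3: (5.076,47.393) -> (-2.448,41.927) [heading=216, draw]
  REPEAT 3 [
    -- iteration 1/3 --
    FD 4: (-2.448,41.927) -> (-5.684,39.576) [heading=216, draw]
    FD 10.6: (-5.684,39.576) -> (-14.259,33.345) [heading=216, draw]
    LT 32: heading 216 -> 248
    -- iteration 2/3 --
    FD 4: (-14.259,33.345) -> (-15.758,29.636) [heading=248, draw]
    FD 10.6: (-15.758,29.636) -> (-19.729,19.808) [heading=248, draw]
    LT 32: heading 248 -> 280
    -- iteration 3/3 --
    FD 4: (-19.729,19.808) -> (-19.034,15.869) [heading=280, draw]
    FD 10.6: (-19.034,15.869) -> (-17.193,5.43) [heading=280, draw]
    LT 32: heading 280 -> 312
  ]
  -- iteration 3/4 --
  LT 60: heading 312 -> 12
  FD 9.3: (-17.193,5.43) -> (-8.096,7.363) [heading=12, draw]
  REPEAT 3 [
    -- iteration 1/3 --
    FD 4: (-8.096,7.363) -> (-4.184,8.195) [heading=12, draw]
    FD 10.6: (-4.184,8.195) -> (6.184,10.399) [heading=12, draw]
    LT 32: heading 12 -> 44
    -- iteration 2/3 --
    FD 4: (6.184,10.399) -> (9.062,13.178) [heading=44, draw]
    FD 10.6: (9.062,13.178) -> (16.687,20.541) [heading=44, draw]
    LT 32: heading 44 -> 76
    -- iteration 3/3 --
    FD 4: (16.687,20.541) -> (17.655,24.422) [heading=76, draw]
    FD 10.6: (17.655,24.422) -> (20.219,34.707) [heading=76, draw]
    LT 32: heading 76 -> 108
  ]
  -- iteration 4/4 --
  LT 60: heading 108 -> 168
  FD 9.3: (20.219,34.707) -> (11.122,36.641) [heading=168, draw]
  REPEAT 3 [
    -- iteration 1/3 --
    FD 4: (11.122,36.641) -> (7.21,37.473) [heading=168, draw]
    FD 10.6: (7.21,37.473) -> (-3.159,39.676) [heading=168, draw]
    LT 32: heading 168 -> 200
    -- iteration 2/3 --
    FD 4: (-3.159,39.676) -> (-6.918,38.308) [heading=200, draw]
    FD 10.6: (-6.918,38.308) -> (-16.878,34.683) [heading=200, draw]
    LT 32: heading 200 -> 232
    -- iteration 3/3 --
    FD 4: (-16.878,34.683) -> (-19.341,31.531) [heading=232, draw]
    FD 10.6: (-19.341,31.531) -> (-25.867,23.178) [heading=232, draw]
    LT 32: heading 232 -> 264
  ]
]
RT 30: heading 264 -> 234
FD 7.2: (-25.867,23.178) -> (-30.099,17.353) [heading=234, draw]
Final: pos=(-30.099,17.353), heading=234, 30 segment(s) drawn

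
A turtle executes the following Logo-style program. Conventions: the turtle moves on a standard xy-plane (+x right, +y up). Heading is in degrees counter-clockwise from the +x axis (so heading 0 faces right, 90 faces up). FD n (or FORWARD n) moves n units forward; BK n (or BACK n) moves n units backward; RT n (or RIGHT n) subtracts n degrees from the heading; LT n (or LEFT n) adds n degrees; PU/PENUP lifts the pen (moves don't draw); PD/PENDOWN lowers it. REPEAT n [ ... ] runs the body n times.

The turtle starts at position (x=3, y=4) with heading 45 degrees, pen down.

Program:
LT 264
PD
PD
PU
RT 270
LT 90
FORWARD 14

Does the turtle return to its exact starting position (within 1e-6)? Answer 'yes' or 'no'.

Answer: no

Derivation:
Executing turtle program step by step:
Start: pos=(3,4), heading=45, pen down
LT 264: heading 45 -> 309
PD: pen down
PD: pen down
PU: pen up
RT 270: heading 309 -> 39
LT 90: heading 39 -> 129
FD 14: (3,4) -> (-5.81,14.88) [heading=129, move]
Final: pos=(-5.81,14.88), heading=129, 0 segment(s) drawn

Start position: (3, 4)
Final position: (-5.81, 14.88)
Distance = 14; >= 1e-6 -> NOT closed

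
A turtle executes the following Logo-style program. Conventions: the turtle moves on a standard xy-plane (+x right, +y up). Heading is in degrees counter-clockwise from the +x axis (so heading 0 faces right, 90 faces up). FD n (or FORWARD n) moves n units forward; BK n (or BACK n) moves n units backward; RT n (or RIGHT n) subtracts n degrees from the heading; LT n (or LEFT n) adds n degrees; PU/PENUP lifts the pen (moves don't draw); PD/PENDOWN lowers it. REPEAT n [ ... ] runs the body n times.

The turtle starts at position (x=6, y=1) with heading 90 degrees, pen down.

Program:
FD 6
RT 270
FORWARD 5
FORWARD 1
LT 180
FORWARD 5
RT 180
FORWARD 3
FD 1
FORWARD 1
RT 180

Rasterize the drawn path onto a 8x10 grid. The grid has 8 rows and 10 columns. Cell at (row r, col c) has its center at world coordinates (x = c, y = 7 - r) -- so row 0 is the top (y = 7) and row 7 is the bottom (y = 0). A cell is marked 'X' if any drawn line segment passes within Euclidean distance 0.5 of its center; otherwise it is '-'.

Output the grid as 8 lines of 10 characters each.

Answer: XXXXXXX---
------X---
------X---
------X---
------X---
------X---
------X---
----------

Derivation:
Segment 0: (6,1) -> (6,7)
Segment 1: (6,7) -> (1,7)
Segment 2: (1,7) -> (0,7)
Segment 3: (0,7) -> (5,7)
Segment 4: (5,7) -> (2,7)
Segment 5: (2,7) -> (1,7)
Segment 6: (1,7) -> (0,7)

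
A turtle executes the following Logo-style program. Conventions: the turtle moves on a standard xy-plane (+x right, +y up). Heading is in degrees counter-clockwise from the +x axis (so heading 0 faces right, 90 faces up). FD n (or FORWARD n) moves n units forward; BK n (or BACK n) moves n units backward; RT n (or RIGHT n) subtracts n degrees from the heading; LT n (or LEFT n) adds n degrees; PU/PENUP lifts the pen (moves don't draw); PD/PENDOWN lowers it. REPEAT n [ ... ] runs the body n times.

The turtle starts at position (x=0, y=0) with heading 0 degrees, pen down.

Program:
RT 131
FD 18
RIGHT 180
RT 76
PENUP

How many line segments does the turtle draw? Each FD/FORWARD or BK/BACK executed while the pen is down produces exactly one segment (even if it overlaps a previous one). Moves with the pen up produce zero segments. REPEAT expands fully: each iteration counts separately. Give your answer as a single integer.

Executing turtle program step by step:
Start: pos=(0,0), heading=0, pen down
RT 131: heading 0 -> 229
FD 18: (0,0) -> (-11.809,-13.585) [heading=229, draw]
RT 180: heading 229 -> 49
RT 76: heading 49 -> 333
PU: pen up
Final: pos=(-11.809,-13.585), heading=333, 1 segment(s) drawn
Segments drawn: 1

Answer: 1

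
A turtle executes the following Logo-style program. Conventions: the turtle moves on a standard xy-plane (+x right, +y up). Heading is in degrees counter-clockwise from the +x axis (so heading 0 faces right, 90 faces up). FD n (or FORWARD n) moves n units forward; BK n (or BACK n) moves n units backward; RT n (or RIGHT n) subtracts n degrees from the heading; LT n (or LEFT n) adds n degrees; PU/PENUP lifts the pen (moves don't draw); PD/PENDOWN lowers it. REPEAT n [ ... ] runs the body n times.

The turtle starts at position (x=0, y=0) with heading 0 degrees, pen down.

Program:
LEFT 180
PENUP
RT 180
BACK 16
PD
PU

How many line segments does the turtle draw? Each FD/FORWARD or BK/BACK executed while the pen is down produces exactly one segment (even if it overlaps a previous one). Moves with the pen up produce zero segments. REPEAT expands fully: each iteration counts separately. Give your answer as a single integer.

Answer: 0

Derivation:
Executing turtle program step by step:
Start: pos=(0,0), heading=0, pen down
LT 180: heading 0 -> 180
PU: pen up
RT 180: heading 180 -> 0
BK 16: (0,0) -> (-16,0) [heading=0, move]
PD: pen down
PU: pen up
Final: pos=(-16,0), heading=0, 0 segment(s) drawn
Segments drawn: 0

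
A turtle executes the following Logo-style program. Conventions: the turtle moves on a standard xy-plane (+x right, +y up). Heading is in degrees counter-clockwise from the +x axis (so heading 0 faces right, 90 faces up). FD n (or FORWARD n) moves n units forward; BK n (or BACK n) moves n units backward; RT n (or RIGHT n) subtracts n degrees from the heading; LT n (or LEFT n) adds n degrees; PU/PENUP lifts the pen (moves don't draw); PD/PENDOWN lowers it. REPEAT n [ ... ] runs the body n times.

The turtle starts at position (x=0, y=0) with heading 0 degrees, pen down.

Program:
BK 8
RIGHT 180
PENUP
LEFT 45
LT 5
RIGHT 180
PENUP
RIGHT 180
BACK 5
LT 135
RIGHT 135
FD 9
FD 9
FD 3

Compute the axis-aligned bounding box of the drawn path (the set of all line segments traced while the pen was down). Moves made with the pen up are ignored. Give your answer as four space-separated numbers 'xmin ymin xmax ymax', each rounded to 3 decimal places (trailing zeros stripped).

Answer: -8 0 0 0

Derivation:
Executing turtle program step by step:
Start: pos=(0,0), heading=0, pen down
BK 8: (0,0) -> (-8,0) [heading=0, draw]
RT 180: heading 0 -> 180
PU: pen up
LT 45: heading 180 -> 225
LT 5: heading 225 -> 230
RT 180: heading 230 -> 50
PU: pen up
RT 180: heading 50 -> 230
BK 5: (-8,0) -> (-4.786,3.83) [heading=230, move]
LT 135: heading 230 -> 5
RT 135: heading 5 -> 230
FD 9: (-4.786,3.83) -> (-10.571,-3.064) [heading=230, move]
FD 9: (-10.571,-3.064) -> (-16.356,-9.959) [heading=230, move]
FD 3: (-16.356,-9.959) -> (-18.285,-12.257) [heading=230, move]
Final: pos=(-18.285,-12.257), heading=230, 1 segment(s) drawn

Segment endpoints: x in {-8, 0}, y in {0}
xmin=-8, ymin=0, xmax=0, ymax=0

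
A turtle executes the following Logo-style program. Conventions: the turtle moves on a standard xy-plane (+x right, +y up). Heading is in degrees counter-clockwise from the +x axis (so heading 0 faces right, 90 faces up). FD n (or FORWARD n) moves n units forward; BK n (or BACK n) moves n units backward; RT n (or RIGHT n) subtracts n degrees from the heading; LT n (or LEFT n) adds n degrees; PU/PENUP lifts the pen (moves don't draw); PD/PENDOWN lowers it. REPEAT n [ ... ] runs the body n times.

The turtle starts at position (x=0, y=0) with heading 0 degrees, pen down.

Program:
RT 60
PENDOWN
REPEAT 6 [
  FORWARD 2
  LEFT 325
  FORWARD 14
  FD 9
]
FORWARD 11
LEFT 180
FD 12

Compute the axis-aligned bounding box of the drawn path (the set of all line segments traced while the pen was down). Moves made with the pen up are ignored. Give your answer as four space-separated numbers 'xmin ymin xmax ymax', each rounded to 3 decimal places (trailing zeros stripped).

Answer: -79.228 -52.259 1 10.771

Derivation:
Executing turtle program step by step:
Start: pos=(0,0), heading=0, pen down
RT 60: heading 0 -> 300
PD: pen down
REPEAT 6 [
  -- iteration 1/6 --
  FD 2: (0,0) -> (1,-1.732) [heading=300, draw]
  LT 325: heading 300 -> 265
  FD 14: (1,-1.732) -> (-0.22,-15.679) [heading=265, draw]
  FD 9: (-0.22,-15.679) -> (-1.005,-24.645) [heading=265, draw]
  -- iteration 2/6 --
  FD 2: (-1.005,-24.645) -> (-1.179,-26.637) [heading=265, draw]
  LT 325: heading 265 -> 230
  FD 14: (-1.179,-26.637) -> (-10.178,-37.362) [heading=230, draw]
  FD 9: (-10.178,-37.362) -> (-15.963,-44.256) [heading=230, draw]
  -- iteration 3/6 --
  FD 2: (-15.963,-44.256) -> (-17.249,-45.788) [heading=230, draw]
  LT 325: heading 230 -> 195
  FD 14: (-17.249,-45.788) -> (-30.772,-49.411) [heading=195, draw]
  FD 9: (-30.772,-49.411) -> (-39.465,-51.741) [heading=195, draw]
  -- iteration 4/6 --
  FD 2: (-39.465,-51.741) -> (-41.397,-52.259) [heading=195, draw]
  LT 325: heading 195 -> 160
  FD 14: (-41.397,-52.259) -> (-54.552,-47.47) [heading=160, draw]
  FD 9: (-54.552,-47.47) -> (-63.01,-44.392) [heading=160, draw]
  -- iteration 5/6 --
  FD 2: (-63.01,-44.392) -> (-64.889,-43.708) [heading=160, draw]
  LT 325: heading 160 -> 125
  FD 14: (-64.889,-43.708) -> (-72.919,-32.24) [heading=125, draw]
  FD 9: (-72.919,-32.24) -> (-78.081,-24.868) [heading=125, draw]
  -- iteration 6/6 --
  FD 2: (-78.081,-24.868) -> (-79.228,-23.229) [heading=125, draw]
  LT 325: heading 125 -> 90
  FD 14: (-79.228,-23.229) -> (-79.228,-9.229) [heading=90, draw]
  FD 9: (-79.228,-9.229) -> (-79.228,-0.229) [heading=90, draw]
]
FD 11: (-79.228,-0.229) -> (-79.228,10.771) [heading=90, draw]
LT 180: heading 90 -> 270
FD 12: (-79.228,10.771) -> (-79.228,-1.229) [heading=270, draw]
Final: pos=(-79.228,-1.229), heading=270, 20 segment(s) drawn

Segment endpoints: x in {-79.228, -79.228, -78.081, -72.919, -64.889, -63.01, -54.552, -41.397, -39.465, -30.772, -17.249, -15.963, -10.178, -1.179, -1.005, -0.22, 0, 1}, y in {-52.259, -51.741, -49.411, -47.47, -45.788, -44.392, -44.256, -43.708, -37.362, -32.24, -26.637, -24.868, -24.645, -23.229, -15.679, -9.229, -1.732, -1.229, -0.229, 0, 10.771}
xmin=-79.228, ymin=-52.259, xmax=1, ymax=10.771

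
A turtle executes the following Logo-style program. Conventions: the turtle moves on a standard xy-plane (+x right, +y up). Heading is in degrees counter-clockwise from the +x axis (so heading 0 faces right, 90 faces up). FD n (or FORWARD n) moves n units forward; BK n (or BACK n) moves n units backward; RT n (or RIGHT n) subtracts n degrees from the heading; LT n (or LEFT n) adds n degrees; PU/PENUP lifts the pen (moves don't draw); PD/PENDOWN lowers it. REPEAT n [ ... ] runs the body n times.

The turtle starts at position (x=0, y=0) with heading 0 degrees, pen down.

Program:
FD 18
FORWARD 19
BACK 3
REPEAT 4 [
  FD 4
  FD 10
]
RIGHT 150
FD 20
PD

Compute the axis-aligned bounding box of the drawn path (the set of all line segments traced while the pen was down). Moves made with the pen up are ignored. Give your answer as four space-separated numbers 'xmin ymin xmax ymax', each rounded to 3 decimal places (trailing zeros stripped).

Answer: 0 -10 90 0

Derivation:
Executing turtle program step by step:
Start: pos=(0,0), heading=0, pen down
FD 18: (0,0) -> (18,0) [heading=0, draw]
FD 19: (18,0) -> (37,0) [heading=0, draw]
BK 3: (37,0) -> (34,0) [heading=0, draw]
REPEAT 4 [
  -- iteration 1/4 --
  FD 4: (34,0) -> (38,0) [heading=0, draw]
  FD 10: (38,0) -> (48,0) [heading=0, draw]
  -- iteration 2/4 --
  FD 4: (48,0) -> (52,0) [heading=0, draw]
  FD 10: (52,0) -> (62,0) [heading=0, draw]
  -- iteration 3/4 --
  FD 4: (62,0) -> (66,0) [heading=0, draw]
  FD 10: (66,0) -> (76,0) [heading=0, draw]
  -- iteration 4/4 --
  FD 4: (76,0) -> (80,0) [heading=0, draw]
  FD 10: (80,0) -> (90,0) [heading=0, draw]
]
RT 150: heading 0 -> 210
FD 20: (90,0) -> (72.679,-10) [heading=210, draw]
PD: pen down
Final: pos=(72.679,-10), heading=210, 12 segment(s) drawn

Segment endpoints: x in {0, 18, 34, 37, 38, 48, 52, 62, 66, 72.679, 76, 80, 90}, y in {-10, 0}
xmin=0, ymin=-10, xmax=90, ymax=0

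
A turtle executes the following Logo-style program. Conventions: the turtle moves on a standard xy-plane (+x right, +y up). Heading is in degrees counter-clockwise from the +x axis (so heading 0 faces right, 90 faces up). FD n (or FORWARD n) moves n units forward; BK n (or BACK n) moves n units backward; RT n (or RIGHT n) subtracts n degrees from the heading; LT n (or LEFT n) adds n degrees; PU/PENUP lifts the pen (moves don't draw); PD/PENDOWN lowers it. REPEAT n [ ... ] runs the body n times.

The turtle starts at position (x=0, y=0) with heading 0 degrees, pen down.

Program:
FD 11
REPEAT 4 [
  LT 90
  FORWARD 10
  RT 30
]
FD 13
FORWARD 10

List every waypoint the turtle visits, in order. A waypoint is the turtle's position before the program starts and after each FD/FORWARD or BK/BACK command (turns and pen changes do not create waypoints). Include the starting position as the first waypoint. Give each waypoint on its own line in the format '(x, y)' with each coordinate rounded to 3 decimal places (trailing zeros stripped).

Answer: (0, 0)
(11, 0)
(11, 10)
(2.34, 15)
(-6.321, 10)
(-6.321, 0)
(-12.821, -11.258)
(-17.821, -19.919)

Derivation:
Executing turtle program step by step:
Start: pos=(0,0), heading=0, pen down
FD 11: (0,0) -> (11,0) [heading=0, draw]
REPEAT 4 [
  -- iteration 1/4 --
  LT 90: heading 0 -> 90
  FD 10: (11,0) -> (11,10) [heading=90, draw]
  RT 30: heading 90 -> 60
  -- iteration 2/4 --
  LT 90: heading 60 -> 150
  FD 10: (11,10) -> (2.34,15) [heading=150, draw]
  RT 30: heading 150 -> 120
  -- iteration 3/4 --
  LT 90: heading 120 -> 210
  FD 10: (2.34,15) -> (-6.321,10) [heading=210, draw]
  RT 30: heading 210 -> 180
  -- iteration 4/4 --
  LT 90: heading 180 -> 270
  FD 10: (-6.321,10) -> (-6.321,0) [heading=270, draw]
  RT 30: heading 270 -> 240
]
FD 13: (-6.321,0) -> (-12.821,-11.258) [heading=240, draw]
FD 10: (-12.821,-11.258) -> (-17.821,-19.919) [heading=240, draw]
Final: pos=(-17.821,-19.919), heading=240, 7 segment(s) drawn
Waypoints (8 total):
(0, 0)
(11, 0)
(11, 10)
(2.34, 15)
(-6.321, 10)
(-6.321, 0)
(-12.821, -11.258)
(-17.821, -19.919)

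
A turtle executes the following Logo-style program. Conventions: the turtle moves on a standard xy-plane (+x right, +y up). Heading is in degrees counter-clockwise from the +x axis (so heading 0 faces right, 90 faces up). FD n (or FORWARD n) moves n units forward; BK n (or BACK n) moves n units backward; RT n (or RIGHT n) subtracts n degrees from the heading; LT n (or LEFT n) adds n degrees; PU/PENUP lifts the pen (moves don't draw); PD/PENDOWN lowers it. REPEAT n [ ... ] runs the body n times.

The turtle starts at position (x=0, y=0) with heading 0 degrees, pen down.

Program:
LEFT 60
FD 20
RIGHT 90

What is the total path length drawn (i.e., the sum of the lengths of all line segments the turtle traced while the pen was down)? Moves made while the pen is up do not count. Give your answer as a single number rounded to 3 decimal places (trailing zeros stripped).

Executing turtle program step by step:
Start: pos=(0,0), heading=0, pen down
LT 60: heading 0 -> 60
FD 20: (0,0) -> (10,17.321) [heading=60, draw]
RT 90: heading 60 -> 330
Final: pos=(10,17.321), heading=330, 1 segment(s) drawn

Segment lengths:
  seg 1: (0,0) -> (10,17.321), length = 20
Total = 20

Answer: 20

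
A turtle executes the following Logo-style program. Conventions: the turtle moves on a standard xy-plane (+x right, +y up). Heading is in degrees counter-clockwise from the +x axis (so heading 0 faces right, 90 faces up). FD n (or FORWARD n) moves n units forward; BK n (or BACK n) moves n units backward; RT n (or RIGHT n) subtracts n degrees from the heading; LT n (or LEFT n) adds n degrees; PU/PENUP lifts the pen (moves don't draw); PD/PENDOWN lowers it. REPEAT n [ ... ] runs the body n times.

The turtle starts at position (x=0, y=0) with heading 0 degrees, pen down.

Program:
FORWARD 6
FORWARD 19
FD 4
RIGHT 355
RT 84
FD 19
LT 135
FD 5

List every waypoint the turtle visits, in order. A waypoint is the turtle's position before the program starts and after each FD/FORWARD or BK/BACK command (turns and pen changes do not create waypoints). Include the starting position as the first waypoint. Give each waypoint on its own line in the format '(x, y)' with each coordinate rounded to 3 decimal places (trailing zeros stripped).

Answer: (0, 0)
(6, 0)
(25, 0)
(29, 0)
(32.625, -18.651)
(35.421, -14.506)

Derivation:
Executing turtle program step by step:
Start: pos=(0,0), heading=0, pen down
FD 6: (0,0) -> (6,0) [heading=0, draw]
FD 19: (6,0) -> (25,0) [heading=0, draw]
FD 4: (25,0) -> (29,0) [heading=0, draw]
RT 355: heading 0 -> 5
RT 84: heading 5 -> 281
FD 19: (29,0) -> (32.625,-18.651) [heading=281, draw]
LT 135: heading 281 -> 56
FD 5: (32.625,-18.651) -> (35.421,-14.506) [heading=56, draw]
Final: pos=(35.421,-14.506), heading=56, 5 segment(s) drawn
Waypoints (6 total):
(0, 0)
(6, 0)
(25, 0)
(29, 0)
(32.625, -18.651)
(35.421, -14.506)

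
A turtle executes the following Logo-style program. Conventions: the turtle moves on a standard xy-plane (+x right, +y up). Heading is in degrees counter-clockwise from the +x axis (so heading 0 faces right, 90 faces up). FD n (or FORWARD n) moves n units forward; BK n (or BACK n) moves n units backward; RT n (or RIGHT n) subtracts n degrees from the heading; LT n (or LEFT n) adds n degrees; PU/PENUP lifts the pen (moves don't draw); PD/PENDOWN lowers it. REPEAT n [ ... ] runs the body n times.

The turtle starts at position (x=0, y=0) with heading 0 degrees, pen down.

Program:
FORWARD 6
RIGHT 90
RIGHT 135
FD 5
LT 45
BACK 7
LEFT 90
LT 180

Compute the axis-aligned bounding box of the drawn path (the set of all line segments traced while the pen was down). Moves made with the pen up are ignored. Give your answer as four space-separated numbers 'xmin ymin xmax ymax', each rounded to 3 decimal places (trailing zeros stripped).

Answer: 0 0 9.464 3.536

Derivation:
Executing turtle program step by step:
Start: pos=(0,0), heading=0, pen down
FD 6: (0,0) -> (6,0) [heading=0, draw]
RT 90: heading 0 -> 270
RT 135: heading 270 -> 135
FD 5: (6,0) -> (2.464,3.536) [heading=135, draw]
LT 45: heading 135 -> 180
BK 7: (2.464,3.536) -> (9.464,3.536) [heading=180, draw]
LT 90: heading 180 -> 270
LT 180: heading 270 -> 90
Final: pos=(9.464,3.536), heading=90, 3 segment(s) drawn

Segment endpoints: x in {0, 2.464, 6, 9.464}, y in {0, 3.536, 3.536}
xmin=0, ymin=0, xmax=9.464, ymax=3.536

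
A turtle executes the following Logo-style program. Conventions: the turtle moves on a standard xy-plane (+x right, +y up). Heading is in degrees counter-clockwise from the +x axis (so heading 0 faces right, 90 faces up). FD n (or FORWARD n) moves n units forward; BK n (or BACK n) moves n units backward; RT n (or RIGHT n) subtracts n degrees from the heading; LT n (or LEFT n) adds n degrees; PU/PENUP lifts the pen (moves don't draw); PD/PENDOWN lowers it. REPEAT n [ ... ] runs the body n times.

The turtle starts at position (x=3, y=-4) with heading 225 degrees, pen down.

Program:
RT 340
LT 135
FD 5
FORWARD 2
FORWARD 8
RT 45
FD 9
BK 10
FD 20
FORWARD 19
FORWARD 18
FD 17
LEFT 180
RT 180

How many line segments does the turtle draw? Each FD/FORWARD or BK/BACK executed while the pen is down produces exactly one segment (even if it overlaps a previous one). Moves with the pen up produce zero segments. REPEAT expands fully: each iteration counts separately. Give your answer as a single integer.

Answer: 9

Derivation:
Executing turtle program step by step:
Start: pos=(3,-4), heading=225, pen down
RT 340: heading 225 -> 245
LT 135: heading 245 -> 20
FD 5: (3,-4) -> (7.698,-2.29) [heading=20, draw]
FD 2: (7.698,-2.29) -> (9.578,-1.606) [heading=20, draw]
FD 8: (9.578,-1.606) -> (17.095,1.13) [heading=20, draw]
RT 45: heading 20 -> 335
FD 9: (17.095,1.13) -> (25.252,-2.673) [heading=335, draw]
BK 10: (25.252,-2.673) -> (16.189,1.553) [heading=335, draw]
FD 20: (16.189,1.553) -> (34.315,-6.899) [heading=335, draw]
FD 19: (34.315,-6.899) -> (51.535,-14.929) [heading=335, draw]
FD 18: (51.535,-14.929) -> (67.849,-22.536) [heading=335, draw]
FD 17: (67.849,-22.536) -> (83.256,-29.721) [heading=335, draw]
LT 180: heading 335 -> 155
RT 180: heading 155 -> 335
Final: pos=(83.256,-29.721), heading=335, 9 segment(s) drawn
Segments drawn: 9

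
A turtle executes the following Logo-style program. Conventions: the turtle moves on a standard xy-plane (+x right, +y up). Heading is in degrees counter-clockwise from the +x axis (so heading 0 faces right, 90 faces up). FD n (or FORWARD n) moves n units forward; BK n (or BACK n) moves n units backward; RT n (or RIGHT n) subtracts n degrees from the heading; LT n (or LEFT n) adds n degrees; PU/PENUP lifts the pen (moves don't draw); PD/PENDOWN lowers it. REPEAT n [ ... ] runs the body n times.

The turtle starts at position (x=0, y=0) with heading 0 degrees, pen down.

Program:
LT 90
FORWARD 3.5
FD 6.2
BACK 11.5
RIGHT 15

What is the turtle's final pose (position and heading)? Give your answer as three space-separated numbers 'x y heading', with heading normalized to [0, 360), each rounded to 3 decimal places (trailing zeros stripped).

Answer: 0 -1.8 75

Derivation:
Executing turtle program step by step:
Start: pos=(0,0), heading=0, pen down
LT 90: heading 0 -> 90
FD 3.5: (0,0) -> (0,3.5) [heading=90, draw]
FD 6.2: (0,3.5) -> (0,9.7) [heading=90, draw]
BK 11.5: (0,9.7) -> (0,-1.8) [heading=90, draw]
RT 15: heading 90 -> 75
Final: pos=(0,-1.8), heading=75, 3 segment(s) drawn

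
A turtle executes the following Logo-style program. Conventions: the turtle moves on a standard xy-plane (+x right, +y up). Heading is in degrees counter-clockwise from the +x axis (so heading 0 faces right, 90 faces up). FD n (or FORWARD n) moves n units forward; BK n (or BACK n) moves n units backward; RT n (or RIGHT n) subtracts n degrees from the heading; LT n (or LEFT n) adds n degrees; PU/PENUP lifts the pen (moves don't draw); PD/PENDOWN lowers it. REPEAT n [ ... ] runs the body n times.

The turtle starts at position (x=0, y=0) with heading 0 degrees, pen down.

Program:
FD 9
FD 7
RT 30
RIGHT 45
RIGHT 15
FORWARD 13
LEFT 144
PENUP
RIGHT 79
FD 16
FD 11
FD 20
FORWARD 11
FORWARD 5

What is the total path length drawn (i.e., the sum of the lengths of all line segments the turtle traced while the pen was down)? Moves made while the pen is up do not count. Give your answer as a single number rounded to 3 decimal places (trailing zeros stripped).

Executing turtle program step by step:
Start: pos=(0,0), heading=0, pen down
FD 9: (0,0) -> (9,0) [heading=0, draw]
FD 7: (9,0) -> (16,0) [heading=0, draw]
RT 30: heading 0 -> 330
RT 45: heading 330 -> 285
RT 15: heading 285 -> 270
FD 13: (16,0) -> (16,-13) [heading=270, draw]
LT 144: heading 270 -> 54
PU: pen up
RT 79: heading 54 -> 335
FD 16: (16,-13) -> (30.501,-19.762) [heading=335, move]
FD 11: (30.501,-19.762) -> (40.47,-24.411) [heading=335, move]
FD 20: (40.47,-24.411) -> (58.596,-32.863) [heading=335, move]
FD 11: (58.596,-32.863) -> (68.566,-37.512) [heading=335, move]
FD 5: (68.566,-37.512) -> (73.097,-39.625) [heading=335, move]
Final: pos=(73.097,-39.625), heading=335, 3 segment(s) drawn

Segment lengths:
  seg 1: (0,0) -> (9,0), length = 9
  seg 2: (9,0) -> (16,0), length = 7
  seg 3: (16,0) -> (16,-13), length = 13
Total = 29

Answer: 29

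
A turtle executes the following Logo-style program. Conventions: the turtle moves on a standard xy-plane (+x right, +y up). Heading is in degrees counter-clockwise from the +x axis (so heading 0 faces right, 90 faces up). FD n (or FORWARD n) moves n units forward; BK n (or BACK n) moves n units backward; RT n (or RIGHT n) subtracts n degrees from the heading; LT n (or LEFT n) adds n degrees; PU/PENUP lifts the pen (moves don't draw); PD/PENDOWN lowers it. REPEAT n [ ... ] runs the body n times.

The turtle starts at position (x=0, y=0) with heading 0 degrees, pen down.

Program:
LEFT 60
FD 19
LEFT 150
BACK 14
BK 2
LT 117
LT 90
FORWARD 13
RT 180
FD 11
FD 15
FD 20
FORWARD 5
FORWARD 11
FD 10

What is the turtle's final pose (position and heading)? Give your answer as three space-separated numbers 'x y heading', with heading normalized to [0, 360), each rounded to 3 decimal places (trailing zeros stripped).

Executing turtle program step by step:
Start: pos=(0,0), heading=0, pen down
LT 60: heading 0 -> 60
FD 19: (0,0) -> (9.5,16.454) [heading=60, draw]
LT 150: heading 60 -> 210
BK 14: (9.5,16.454) -> (21.624,23.454) [heading=210, draw]
BK 2: (21.624,23.454) -> (23.356,24.454) [heading=210, draw]
LT 117: heading 210 -> 327
LT 90: heading 327 -> 57
FD 13: (23.356,24.454) -> (30.437,35.357) [heading=57, draw]
RT 180: heading 57 -> 237
FD 11: (30.437,35.357) -> (24.446,26.132) [heading=237, draw]
FD 15: (24.446,26.132) -> (16.276,13.552) [heading=237, draw]
FD 20: (16.276,13.552) -> (5.383,-3.222) [heading=237, draw]
FD 5: (5.383,-3.222) -> (2.66,-7.415) [heading=237, draw]
FD 11: (2.66,-7.415) -> (-3.331,-16.64) [heading=237, draw]
FD 10: (-3.331,-16.64) -> (-8.777,-25.027) [heading=237, draw]
Final: pos=(-8.777,-25.027), heading=237, 10 segment(s) drawn

Answer: -8.777 -25.027 237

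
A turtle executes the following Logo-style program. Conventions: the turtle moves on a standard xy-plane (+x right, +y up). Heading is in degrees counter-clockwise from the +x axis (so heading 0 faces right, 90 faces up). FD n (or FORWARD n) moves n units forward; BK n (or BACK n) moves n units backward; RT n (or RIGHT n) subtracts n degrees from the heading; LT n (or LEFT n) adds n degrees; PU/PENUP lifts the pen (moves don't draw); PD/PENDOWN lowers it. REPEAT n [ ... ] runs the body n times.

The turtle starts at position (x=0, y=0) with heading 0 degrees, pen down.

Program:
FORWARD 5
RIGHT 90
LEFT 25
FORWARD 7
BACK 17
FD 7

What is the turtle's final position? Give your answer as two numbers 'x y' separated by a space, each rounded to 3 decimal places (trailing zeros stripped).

Executing turtle program step by step:
Start: pos=(0,0), heading=0, pen down
FD 5: (0,0) -> (5,0) [heading=0, draw]
RT 90: heading 0 -> 270
LT 25: heading 270 -> 295
FD 7: (5,0) -> (7.958,-6.344) [heading=295, draw]
BK 17: (7.958,-6.344) -> (0.774,9.063) [heading=295, draw]
FD 7: (0.774,9.063) -> (3.732,2.719) [heading=295, draw]
Final: pos=(3.732,2.719), heading=295, 4 segment(s) drawn

Answer: 3.732 2.719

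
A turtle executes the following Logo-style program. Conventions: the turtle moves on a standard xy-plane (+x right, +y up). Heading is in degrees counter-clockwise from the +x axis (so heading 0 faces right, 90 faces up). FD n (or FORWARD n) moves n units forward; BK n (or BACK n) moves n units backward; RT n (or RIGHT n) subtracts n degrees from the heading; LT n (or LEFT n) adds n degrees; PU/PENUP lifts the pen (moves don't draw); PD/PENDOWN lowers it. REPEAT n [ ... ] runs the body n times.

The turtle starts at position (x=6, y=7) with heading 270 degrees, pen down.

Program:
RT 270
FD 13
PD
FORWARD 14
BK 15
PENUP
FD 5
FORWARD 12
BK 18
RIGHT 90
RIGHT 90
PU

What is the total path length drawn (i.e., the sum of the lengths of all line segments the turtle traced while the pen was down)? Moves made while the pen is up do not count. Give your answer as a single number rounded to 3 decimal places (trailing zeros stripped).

Executing turtle program step by step:
Start: pos=(6,7), heading=270, pen down
RT 270: heading 270 -> 0
FD 13: (6,7) -> (19,7) [heading=0, draw]
PD: pen down
FD 14: (19,7) -> (33,7) [heading=0, draw]
BK 15: (33,7) -> (18,7) [heading=0, draw]
PU: pen up
FD 5: (18,7) -> (23,7) [heading=0, move]
FD 12: (23,7) -> (35,7) [heading=0, move]
BK 18: (35,7) -> (17,7) [heading=0, move]
RT 90: heading 0 -> 270
RT 90: heading 270 -> 180
PU: pen up
Final: pos=(17,7), heading=180, 3 segment(s) drawn

Segment lengths:
  seg 1: (6,7) -> (19,7), length = 13
  seg 2: (19,7) -> (33,7), length = 14
  seg 3: (33,7) -> (18,7), length = 15
Total = 42

Answer: 42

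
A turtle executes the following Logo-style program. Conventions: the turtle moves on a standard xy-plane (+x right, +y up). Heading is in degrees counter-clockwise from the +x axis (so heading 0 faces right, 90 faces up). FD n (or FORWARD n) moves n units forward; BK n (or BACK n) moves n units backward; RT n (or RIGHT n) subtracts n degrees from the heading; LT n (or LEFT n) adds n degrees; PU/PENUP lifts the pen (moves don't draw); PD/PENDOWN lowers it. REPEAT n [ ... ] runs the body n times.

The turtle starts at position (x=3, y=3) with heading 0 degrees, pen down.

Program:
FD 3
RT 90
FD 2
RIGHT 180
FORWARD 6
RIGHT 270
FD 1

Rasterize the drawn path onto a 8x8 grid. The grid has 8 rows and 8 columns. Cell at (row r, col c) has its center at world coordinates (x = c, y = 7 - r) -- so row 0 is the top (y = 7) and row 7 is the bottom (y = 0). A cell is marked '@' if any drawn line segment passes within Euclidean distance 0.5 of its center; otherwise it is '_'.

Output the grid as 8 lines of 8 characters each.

Answer: _____@@_
______@_
______@_
______@_
___@@@@_
______@_
______@_
________

Derivation:
Segment 0: (3,3) -> (6,3)
Segment 1: (6,3) -> (6,1)
Segment 2: (6,1) -> (6,7)
Segment 3: (6,7) -> (5,7)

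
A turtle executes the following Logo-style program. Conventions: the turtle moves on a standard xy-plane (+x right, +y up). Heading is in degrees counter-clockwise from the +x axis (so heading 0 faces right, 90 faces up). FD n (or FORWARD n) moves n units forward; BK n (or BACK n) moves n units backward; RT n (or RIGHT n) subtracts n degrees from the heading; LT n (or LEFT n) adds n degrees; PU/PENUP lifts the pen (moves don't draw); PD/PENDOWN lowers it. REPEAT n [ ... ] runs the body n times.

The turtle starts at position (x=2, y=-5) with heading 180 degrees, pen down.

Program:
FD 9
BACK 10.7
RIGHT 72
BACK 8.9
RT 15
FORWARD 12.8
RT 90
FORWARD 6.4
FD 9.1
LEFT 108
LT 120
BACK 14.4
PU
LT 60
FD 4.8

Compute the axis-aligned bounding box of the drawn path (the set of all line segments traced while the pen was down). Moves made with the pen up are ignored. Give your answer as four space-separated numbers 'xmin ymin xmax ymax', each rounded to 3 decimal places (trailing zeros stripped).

Executing turtle program step by step:
Start: pos=(2,-5), heading=180, pen down
FD 9: (2,-5) -> (-7,-5) [heading=180, draw]
BK 10.7: (-7,-5) -> (3.7,-5) [heading=180, draw]
RT 72: heading 180 -> 108
BK 8.9: (3.7,-5) -> (6.45,-13.464) [heading=108, draw]
RT 15: heading 108 -> 93
FD 12.8: (6.45,-13.464) -> (5.78,-0.682) [heading=93, draw]
RT 90: heading 93 -> 3
FD 6.4: (5.78,-0.682) -> (12.172,-0.347) [heading=3, draw]
FD 9.1: (12.172,-0.347) -> (21.259,0.129) [heading=3, draw]
LT 108: heading 3 -> 111
LT 120: heading 111 -> 231
BK 14.4: (21.259,0.129) -> (30.321,11.32) [heading=231, draw]
PU: pen up
LT 60: heading 231 -> 291
FD 4.8: (30.321,11.32) -> (32.041,6.839) [heading=291, move]
Final: pos=(32.041,6.839), heading=291, 7 segment(s) drawn

Segment endpoints: x in {-7, 2, 3.7, 5.78, 6.45, 12.172, 21.259, 30.321}, y in {-13.464, -5, -5, -0.682, -0.347, 0.129, 11.32}
xmin=-7, ymin=-13.464, xmax=30.321, ymax=11.32

Answer: -7 -13.464 30.321 11.32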